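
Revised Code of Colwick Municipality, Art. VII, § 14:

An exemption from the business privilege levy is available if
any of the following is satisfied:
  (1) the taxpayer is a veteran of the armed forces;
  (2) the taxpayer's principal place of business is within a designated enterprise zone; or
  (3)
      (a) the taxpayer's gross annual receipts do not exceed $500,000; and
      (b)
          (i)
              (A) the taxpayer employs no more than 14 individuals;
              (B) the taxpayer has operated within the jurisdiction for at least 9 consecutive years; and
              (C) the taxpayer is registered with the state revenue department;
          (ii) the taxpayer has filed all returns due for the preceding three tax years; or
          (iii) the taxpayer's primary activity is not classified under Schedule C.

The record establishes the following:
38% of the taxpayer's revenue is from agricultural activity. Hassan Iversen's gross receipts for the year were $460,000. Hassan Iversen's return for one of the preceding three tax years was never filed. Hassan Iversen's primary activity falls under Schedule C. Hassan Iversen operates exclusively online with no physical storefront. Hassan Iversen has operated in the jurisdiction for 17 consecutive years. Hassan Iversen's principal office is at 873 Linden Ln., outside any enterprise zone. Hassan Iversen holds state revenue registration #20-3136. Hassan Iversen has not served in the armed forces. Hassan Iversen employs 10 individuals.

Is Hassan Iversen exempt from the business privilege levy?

Yes — exempt.

(1) veteran — not met.
(2) in enterprise zone — fails.
(a) receipts ≤ $500,000 — satisfied.
(A) ≤ 14 employees — holds.
(B) ≥ 9 yrs in jurisdiction — met.
(C) state-registered — met.
So (i) is satisfied (T AND T AND T).
(ii) returns current — not satisfied.
(iii) not (Schedule C activity) — not satisfied.
So (b) is satisfied (T OR F OR F).
(3): T AND T → true.
Overall: F OR F OR T → true.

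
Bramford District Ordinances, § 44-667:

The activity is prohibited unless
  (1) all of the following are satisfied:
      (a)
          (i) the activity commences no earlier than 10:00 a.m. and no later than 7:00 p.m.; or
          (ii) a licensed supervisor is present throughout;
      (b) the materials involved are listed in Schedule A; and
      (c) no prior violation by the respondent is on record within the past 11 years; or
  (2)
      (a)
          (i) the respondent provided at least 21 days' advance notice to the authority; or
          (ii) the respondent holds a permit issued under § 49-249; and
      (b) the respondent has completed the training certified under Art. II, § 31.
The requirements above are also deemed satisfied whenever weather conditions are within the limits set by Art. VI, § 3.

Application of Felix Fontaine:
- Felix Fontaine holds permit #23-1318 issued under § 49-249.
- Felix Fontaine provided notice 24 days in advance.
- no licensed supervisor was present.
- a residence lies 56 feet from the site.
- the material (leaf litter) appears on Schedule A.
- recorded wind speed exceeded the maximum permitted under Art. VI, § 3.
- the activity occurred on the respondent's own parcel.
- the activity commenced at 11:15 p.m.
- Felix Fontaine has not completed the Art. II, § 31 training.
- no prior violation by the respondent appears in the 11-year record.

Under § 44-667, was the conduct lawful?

(i) start within hours — not met.
(ii) supervisor present — fails.
(a) = F OR F = false.
(b) Schedule A material — holds.
(c) no prior violation — met.
(1): F AND T AND T → false.
(i) ≥21 days' notice — met.
(ii) holds permit — met.
(a): T OR T → true.
(b) training certified — not satisfied.
(2) = T AND F = false.
Overall: F OR F → false.
Exception (weather ok) — not satisfied.
Result: main false OR exception false → false.

No — unlawful.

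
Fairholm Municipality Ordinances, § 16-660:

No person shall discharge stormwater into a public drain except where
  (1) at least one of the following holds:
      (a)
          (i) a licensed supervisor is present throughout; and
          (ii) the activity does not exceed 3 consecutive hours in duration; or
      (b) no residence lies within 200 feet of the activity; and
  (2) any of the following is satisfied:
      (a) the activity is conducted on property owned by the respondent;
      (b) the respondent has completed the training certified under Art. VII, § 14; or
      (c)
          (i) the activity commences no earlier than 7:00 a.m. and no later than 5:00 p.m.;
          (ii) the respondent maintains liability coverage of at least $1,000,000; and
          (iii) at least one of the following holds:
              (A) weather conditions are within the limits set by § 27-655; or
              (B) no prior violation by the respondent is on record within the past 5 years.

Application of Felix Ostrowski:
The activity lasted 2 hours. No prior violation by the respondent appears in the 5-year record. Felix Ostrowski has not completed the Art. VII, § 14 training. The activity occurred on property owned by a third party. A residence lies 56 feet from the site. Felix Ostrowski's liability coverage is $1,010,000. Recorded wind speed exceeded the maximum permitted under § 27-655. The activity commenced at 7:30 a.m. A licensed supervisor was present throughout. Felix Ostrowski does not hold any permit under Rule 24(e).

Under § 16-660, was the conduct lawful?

Yes — lawful.

(i) supervisor present — met.
(ii) ≤ 3 hrs duration — holds.
(a): T AND T → true.
(b) no residence in 200 ft — not met.
(1): T OR F → true.
(a) own property — not met.
(b) training certified — fails.
(i) start within hours — met.
(ii) coverage ≥ $1,000,000 — met.
(A) weather ok — not satisfied.
(B) no prior violation — holds.
(iii) = F OR T = true.
(c) = T AND T AND T = true.
So (2) is satisfied (F OR F OR T).
Overall = T AND T = true.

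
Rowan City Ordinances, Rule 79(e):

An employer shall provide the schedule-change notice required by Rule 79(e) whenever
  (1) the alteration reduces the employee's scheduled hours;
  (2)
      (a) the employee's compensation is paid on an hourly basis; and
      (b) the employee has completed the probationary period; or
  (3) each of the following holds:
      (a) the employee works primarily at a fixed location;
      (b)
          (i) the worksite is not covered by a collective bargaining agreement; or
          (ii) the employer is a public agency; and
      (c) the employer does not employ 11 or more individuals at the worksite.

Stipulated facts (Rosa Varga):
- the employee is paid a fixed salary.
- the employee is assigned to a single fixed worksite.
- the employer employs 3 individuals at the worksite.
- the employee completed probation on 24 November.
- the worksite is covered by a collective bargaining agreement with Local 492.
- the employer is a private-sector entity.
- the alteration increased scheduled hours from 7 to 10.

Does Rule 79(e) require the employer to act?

No — not required.

(1) hours reduced — fails.
(a) hourly-paid — not satisfied.
(b) past probation — met.
(2) = F AND T = false.
(a) fixed location — met.
(i) no CBA — not met.
(ii) public agency — not met.
(b) = F OR F = false.
(c) not (≥ 11 at site) — holds.
(3): T AND F AND T → false.
So Overall is not satisfied (F OR F OR F).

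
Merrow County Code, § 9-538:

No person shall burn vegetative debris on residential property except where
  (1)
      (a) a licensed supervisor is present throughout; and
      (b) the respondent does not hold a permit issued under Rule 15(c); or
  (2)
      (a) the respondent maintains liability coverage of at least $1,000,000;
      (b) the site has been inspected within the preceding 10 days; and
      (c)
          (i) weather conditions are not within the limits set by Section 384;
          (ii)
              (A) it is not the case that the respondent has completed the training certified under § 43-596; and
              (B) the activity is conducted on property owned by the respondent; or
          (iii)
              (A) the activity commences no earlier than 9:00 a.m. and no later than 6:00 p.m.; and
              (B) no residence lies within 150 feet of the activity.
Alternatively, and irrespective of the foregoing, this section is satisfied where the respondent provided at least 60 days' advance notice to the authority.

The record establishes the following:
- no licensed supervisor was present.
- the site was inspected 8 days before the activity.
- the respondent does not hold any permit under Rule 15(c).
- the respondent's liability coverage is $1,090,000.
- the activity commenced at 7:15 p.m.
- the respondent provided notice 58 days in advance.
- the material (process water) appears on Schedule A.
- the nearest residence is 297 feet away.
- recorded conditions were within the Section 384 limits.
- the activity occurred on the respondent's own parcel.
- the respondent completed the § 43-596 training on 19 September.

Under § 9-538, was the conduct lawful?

No — unlawful.

(a) supervisor present — not met.
(b) not (holds permit) — holds.
(1) = F AND T = false.
(a) coverage ≥ $1,000,000 — met.
(b) site inspected — met.
(i) not (weather ok) — not satisfied.
(A) not (training certified) — not met.
(B) own property — holds.
(ii) = F AND T = false.
(A) start within hours — not satisfied.
(B) no residence in 150 ft — holds.
(iii) = F AND T = false.
So (c) is not satisfied (F OR F OR F).
(2): T AND T AND F → false.
So Overall is not satisfied (F OR F).
Exception (≥60 days' notice) — not satisfied.
Result: main false OR exception false → false.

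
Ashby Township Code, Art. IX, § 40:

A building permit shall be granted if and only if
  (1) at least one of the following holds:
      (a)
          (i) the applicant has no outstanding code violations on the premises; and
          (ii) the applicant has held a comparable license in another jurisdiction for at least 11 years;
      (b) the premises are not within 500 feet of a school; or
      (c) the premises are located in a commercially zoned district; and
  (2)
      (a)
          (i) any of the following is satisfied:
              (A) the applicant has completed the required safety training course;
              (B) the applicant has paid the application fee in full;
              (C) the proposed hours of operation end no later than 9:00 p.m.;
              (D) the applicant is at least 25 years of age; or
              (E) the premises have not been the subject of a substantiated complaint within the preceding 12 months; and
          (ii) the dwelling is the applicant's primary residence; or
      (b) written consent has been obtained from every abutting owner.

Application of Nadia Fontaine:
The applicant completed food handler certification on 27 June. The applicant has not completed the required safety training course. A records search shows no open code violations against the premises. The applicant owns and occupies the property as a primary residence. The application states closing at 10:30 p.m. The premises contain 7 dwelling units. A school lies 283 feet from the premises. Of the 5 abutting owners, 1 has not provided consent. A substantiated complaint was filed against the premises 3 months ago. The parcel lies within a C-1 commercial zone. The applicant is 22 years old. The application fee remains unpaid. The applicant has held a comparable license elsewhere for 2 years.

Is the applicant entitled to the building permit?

(i) no code violations — holds.
(ii) prior license ≥ 11 yr — not met.
(a): T AND F → false.
(b) ≥500 ft from school — fails.
(c) commercially zoned — holds.
(1) = F OR F OR T = true.
(A) safety training — fails.
(B) fee paid — not met.
(C) closes by 9 p.m. — not met.
(D) age ≥ 25 — not satisfied.
(E) no complaint in 12 mo. — not met.
So (i) is not satisfied (F OR F OR F OR F OR F).
(ii) primary residence — holds.
So (a) is not satisfied (F AND T).
(b) all abutters consent — fails.
So (2) is not satisfied (F OR F).
Overall: T AND F → false.

No — denied.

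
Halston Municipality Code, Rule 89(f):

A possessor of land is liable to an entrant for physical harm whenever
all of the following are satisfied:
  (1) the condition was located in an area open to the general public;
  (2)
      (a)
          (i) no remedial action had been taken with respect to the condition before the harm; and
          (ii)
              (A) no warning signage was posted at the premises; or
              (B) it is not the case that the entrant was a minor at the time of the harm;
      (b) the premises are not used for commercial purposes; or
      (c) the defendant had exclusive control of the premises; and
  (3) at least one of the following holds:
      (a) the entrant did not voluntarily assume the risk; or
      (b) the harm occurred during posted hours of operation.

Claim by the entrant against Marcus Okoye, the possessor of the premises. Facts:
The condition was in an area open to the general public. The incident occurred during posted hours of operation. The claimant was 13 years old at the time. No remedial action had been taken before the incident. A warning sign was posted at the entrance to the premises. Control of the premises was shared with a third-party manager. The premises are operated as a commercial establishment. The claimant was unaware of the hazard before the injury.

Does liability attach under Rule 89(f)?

(1) public area — met.
(i) no remedial action — satisfied.
(A) no signage posted — fails.
(B) not (entrant a minor) — not met.
So (ii) is not satisfied (F OR F).
(a) = T AND F = false.
(b) not (commercial use) — not met.
(c) exclusive control — fails.
So (2) is not satisfied (F OR F OR F).
(a) no assumed risk — met.
(b) during posted hours — met.
So (3) is satisfied (T OR T).
Overall = T AND F AND T = false.

No — not liable.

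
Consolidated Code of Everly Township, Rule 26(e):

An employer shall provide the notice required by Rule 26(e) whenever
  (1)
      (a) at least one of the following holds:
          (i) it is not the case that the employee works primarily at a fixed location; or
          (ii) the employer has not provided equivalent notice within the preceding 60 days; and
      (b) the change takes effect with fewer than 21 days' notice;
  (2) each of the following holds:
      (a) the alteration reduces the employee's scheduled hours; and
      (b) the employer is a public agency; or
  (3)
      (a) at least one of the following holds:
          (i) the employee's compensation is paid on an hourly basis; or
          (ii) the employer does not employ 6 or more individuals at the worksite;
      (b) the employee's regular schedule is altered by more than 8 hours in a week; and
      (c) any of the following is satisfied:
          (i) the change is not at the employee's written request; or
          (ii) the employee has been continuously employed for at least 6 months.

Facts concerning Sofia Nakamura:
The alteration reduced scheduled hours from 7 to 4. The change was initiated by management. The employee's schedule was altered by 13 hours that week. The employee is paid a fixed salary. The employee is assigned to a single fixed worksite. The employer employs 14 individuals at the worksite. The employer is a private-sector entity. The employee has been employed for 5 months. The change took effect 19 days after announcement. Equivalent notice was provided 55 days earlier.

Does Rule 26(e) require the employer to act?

No — not required.

(i) not (fixed location) — not satisfied.
(ii) no recent notice — not met.
(a): F OR F → false.
(b) < 21 days' notice — satisfied.
So (1) is not satisfied (F AND T).
(a) hours reduced — holds.
(b) public agency — not satisfied.
So (2) is not satisfied (T AND F).
(i) hourly-paid — not satisfied.
(ii) not (≥ 6 at site) — not met.
(a): F OR F → false.
(b) schedule shift > 8h — met.
(i) not employee-requested — met.
(ii) tenure ≥ 6 mo. — fails.
(c): T OR F → true.
(3): F AND T AND T → false.
Overall: F OR F OR F → false.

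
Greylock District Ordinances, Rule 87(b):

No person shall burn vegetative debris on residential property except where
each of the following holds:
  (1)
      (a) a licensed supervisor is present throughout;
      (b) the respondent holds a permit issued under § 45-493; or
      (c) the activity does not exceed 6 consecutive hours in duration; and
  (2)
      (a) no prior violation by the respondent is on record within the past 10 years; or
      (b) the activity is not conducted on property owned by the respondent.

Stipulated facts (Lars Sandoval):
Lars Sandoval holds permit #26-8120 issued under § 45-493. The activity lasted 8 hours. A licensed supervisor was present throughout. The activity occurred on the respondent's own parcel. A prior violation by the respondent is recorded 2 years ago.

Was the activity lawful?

No — unlawful.

(a) supervisor present — satisfied.
(b) holds permit — holds.
(c) ≤ 6 hrs duration — not met.
(1) = T OR T OR F = true.
(a) no prior violation — not met.
(b) not (own property) — not satisfied.
(2) = F OR F = false.
Overall = T AND F = false.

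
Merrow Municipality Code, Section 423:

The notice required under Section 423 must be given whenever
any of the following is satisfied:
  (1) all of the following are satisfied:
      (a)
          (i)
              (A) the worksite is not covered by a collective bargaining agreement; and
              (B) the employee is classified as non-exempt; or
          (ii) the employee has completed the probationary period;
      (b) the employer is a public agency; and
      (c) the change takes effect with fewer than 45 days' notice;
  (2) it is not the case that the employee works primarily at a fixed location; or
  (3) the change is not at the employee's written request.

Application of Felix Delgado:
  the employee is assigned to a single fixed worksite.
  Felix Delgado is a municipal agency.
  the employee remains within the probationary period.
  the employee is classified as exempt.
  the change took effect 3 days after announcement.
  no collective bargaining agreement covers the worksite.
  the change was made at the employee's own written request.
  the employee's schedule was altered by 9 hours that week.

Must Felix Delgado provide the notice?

No — not required.

(A) no CBA — holds.
(B) non-exempt — not met.
(i) = T AND F = false.
(ii) past probation — fails.
So (a) is not satisfied (F OR F).
(b) public agency — met.
(c) < 45 days' notice — met.
(1): F AND T AND T → false.
(2) not (fixed location) — not satisfied.
(3) not employee-requested — not satisfied.
So Overall is not satisfied (F OR F OR F).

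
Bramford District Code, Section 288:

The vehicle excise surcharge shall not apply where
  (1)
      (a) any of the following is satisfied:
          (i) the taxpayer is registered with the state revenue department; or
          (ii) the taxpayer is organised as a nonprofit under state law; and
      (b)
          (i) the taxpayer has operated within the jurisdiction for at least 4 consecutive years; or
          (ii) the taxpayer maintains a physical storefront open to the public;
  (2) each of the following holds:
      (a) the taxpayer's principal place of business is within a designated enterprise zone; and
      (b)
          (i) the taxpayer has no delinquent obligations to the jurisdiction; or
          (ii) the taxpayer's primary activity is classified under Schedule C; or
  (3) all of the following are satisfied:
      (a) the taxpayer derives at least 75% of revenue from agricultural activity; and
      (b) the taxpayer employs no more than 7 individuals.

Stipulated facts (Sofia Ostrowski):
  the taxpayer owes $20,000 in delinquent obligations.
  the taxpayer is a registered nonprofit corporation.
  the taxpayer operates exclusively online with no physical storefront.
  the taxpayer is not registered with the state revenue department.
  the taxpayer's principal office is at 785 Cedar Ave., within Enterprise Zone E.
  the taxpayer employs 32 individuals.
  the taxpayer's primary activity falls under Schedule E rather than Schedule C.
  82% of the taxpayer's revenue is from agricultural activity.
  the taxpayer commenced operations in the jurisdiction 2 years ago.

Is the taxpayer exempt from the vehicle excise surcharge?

No — not exempt.

(i) state-registered — not met.
(ii) nonprofit — met.
(a) = F OR T = true.
(i) ≥ 4 yrs in jurisdiction — fails.
(ii) has storefront — not met.
So (b) is not satisfied (F OR F).
So (1) is not satisfied (T AND F).
(a) in enterprise zone — satisfied.
(i) no delinquency — fails.
(ii) Schedule C activity — not satisfied.
(b) = F OR F = false.
So (2) is not satisfied (T AND F).
(a) ≥75% agricultural — satisfied.
(b) ≤ 7 employees — not met.
(3) = T AND F = false.
Overall: F OR F OR F → false.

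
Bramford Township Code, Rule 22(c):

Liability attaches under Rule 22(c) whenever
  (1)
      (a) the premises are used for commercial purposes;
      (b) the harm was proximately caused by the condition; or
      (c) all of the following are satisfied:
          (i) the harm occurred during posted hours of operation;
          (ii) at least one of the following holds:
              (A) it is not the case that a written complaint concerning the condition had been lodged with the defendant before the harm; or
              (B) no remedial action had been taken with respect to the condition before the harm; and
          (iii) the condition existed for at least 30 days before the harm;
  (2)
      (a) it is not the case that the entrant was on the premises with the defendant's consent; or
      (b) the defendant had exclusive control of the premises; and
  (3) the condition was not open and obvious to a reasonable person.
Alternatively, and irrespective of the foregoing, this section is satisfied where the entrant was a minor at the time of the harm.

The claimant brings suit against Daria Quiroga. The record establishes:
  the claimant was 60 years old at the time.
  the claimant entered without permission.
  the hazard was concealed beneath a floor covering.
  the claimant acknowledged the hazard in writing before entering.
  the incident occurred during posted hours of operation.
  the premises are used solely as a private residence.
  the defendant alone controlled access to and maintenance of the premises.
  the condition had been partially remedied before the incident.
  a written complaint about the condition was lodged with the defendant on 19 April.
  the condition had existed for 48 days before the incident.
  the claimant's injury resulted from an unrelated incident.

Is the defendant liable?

No — not liable.

(a) commercial use — fails.
(b) proximate cause — not satisfied.
(i) during posted hours — satisfied.
(A) not (complaint lodged) — not satisfied.
(B) no remedial action — not met.
So (ii) is not satisfied (F OR F).
(iii) condition ≥30 days old — met.
(c): T AND F AND T → false.
(1) = F OR F OR F = false.
(a) not (consent to enter) — satisfied.
(b) exclusive control — holds.
(2): T OR T → true.
(3) not open/obvious — satisfied.
So Overall is not satisfied (F AND T AND T).
Exception (entrant a minor) — not satisfied.
Result: main false OR exception false → false.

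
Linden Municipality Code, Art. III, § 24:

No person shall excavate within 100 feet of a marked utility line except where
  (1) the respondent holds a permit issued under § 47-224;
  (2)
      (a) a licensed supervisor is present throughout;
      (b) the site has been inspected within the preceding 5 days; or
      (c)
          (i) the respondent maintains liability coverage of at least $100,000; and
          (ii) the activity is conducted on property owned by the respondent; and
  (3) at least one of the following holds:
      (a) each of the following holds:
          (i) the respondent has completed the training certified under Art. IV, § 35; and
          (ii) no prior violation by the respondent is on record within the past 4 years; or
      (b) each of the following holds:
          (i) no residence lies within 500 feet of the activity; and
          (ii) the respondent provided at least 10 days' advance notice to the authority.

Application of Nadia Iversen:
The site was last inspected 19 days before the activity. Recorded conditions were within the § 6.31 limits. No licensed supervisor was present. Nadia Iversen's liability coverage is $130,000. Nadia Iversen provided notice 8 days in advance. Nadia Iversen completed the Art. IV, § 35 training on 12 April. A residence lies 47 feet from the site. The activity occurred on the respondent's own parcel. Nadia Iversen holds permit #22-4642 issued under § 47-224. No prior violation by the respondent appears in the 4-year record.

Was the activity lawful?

Yes — lawful.

(1) holds permit — met.
(a) supervisor present — not met.
(b) site inspected — not satisfied.
(i) coverage ≥ $100,000 — satisfied.
(ii) own property — satisfied.
(c): T AND T → true.
So (2) is satisfied (F OR F OR T).
(i) training certified — satisfied.
(ii) no prior violation — satisfied.
(a) = T AND T = true.
(i) no residence in 500 ft — fails.
(ii) ≥10 days' notice — fails.
So (b) is not satisfied (F AND F).
(3): T OR F → true.
Overall: T AND T AND T → true.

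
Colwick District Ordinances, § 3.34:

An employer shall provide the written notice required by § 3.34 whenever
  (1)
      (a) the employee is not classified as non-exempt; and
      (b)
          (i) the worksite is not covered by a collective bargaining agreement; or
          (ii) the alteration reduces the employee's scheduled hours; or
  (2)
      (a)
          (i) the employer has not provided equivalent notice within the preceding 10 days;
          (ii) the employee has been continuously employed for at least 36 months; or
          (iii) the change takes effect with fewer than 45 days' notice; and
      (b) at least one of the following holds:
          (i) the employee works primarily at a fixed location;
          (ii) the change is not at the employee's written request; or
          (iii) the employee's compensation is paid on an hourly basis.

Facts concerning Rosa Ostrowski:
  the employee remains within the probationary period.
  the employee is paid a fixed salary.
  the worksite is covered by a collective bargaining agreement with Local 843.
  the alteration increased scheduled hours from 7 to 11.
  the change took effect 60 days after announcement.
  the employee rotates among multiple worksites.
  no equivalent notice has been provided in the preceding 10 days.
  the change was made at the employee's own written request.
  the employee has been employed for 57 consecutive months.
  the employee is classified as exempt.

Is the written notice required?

No — not required.

(a) not (non-exempt) — satisfied.
(i) no CBA — not met.
(ii) hours reduced — not met.
(b) = F OR F = false.
(1): T AND F → false.
(i) no recent notice — satisfied.
(ii) tenure ≥ 36 mo. — holds.
(iii) < 45 days' notice — not met.
(a): T OR T OR F → true.
(i) fixed location — not satisfied.
(ii) not employee-requested — fails.
(iii) hourly-paid — not satisfied.
(b) = F OR F OR F = false.
(2) = T AND F = false.
Overall = F OR F = false.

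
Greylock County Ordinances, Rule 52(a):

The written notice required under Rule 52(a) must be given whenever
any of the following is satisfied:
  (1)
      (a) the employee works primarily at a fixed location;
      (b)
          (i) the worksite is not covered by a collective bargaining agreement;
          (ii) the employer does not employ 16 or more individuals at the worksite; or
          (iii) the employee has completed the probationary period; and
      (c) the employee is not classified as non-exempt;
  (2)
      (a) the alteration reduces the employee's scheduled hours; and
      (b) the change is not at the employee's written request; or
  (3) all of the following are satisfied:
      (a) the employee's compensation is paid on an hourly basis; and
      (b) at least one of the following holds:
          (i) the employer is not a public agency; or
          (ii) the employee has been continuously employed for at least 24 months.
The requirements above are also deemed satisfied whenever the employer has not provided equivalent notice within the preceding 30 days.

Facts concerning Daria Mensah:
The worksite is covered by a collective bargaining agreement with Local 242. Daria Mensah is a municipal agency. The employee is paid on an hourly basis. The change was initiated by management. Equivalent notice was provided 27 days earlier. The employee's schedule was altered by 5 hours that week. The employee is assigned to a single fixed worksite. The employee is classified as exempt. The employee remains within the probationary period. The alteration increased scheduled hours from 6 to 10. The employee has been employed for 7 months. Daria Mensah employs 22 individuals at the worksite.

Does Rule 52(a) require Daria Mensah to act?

(a) fixed location — holds.
(i) no CBA — fails.
(ii) not (≥ 16 at site) — fails.
(iii) past probation — not satisfied.
So (b) is not satisfied (F OR F OR F).
(c) not (non-exempt) — met.
So (1) is not satisfied (T AND F AND T).
(a) hours reduced — not satisfied.
(b) not employee-requested — holds.
(2): F AND T → false.
(a) hourly-paid — holds.
(i) not (public agency) — not met.
(ii) tenure ≥ 24 mo. — not satisfied.
So (b) is not satisfied (F OR F).
(3): T AND F → false.
So Overall is not satisfied (F OR F OR F).
Exception (no recent notice) — not satisfied.
Result: main false OR exception false → false.

No — not required.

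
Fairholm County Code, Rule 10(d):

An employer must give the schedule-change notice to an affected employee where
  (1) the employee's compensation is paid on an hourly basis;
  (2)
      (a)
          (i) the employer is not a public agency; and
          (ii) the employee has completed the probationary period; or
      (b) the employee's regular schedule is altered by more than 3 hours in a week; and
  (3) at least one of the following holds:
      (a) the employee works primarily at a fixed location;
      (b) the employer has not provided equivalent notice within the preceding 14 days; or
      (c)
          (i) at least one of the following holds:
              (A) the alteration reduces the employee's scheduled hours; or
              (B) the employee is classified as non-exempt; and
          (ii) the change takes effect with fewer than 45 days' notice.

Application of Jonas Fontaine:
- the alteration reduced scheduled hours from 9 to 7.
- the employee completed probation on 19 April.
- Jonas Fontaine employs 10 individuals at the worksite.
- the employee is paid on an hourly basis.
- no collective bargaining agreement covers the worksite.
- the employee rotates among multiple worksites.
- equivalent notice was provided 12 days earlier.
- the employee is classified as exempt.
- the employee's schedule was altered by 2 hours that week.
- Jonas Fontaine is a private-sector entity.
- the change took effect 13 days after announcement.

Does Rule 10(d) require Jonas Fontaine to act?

Yes — required.

(1) hourly-paid — satisfied.
(i) not (public agency) — satisfied.
(ii) past probation — met.
(a) = T AND T = true.
(b) schedule shift > 3h — fails.
(2): T OR F → true.
(a) fixed location — not satisfied.
(b) no recent notice — not satisfied.
(A) hours reduced — satisfied.
(B) non-exempt — not satisfied.
(i) = T OR F = true.
(ii) < 45 days' notice — holds.
(c) = T AND T = true.
(3): F OR F OR T → true.
Overall: T AND T AND T → true.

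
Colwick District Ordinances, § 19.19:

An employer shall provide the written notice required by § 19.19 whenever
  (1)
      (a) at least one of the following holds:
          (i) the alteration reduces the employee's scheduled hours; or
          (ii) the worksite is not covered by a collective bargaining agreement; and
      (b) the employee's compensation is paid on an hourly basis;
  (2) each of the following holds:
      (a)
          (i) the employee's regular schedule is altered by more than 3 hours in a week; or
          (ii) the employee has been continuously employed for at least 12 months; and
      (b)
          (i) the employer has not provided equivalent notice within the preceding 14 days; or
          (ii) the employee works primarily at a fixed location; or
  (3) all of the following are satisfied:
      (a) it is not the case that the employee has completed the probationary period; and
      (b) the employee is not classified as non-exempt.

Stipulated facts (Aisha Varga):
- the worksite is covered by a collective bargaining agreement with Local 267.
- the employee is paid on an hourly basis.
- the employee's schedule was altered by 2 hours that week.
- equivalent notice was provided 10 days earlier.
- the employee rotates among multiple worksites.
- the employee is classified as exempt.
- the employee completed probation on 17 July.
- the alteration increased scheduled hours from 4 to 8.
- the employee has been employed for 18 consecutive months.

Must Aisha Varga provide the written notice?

No — not required.

(i) hours reduced — not met.
(ii) no CBA — not met.
(a): F OR F → false.
(b) hourly-paid — satisfied.
(1): F AND T → false.
(i) schedule shift > 3h — fails.
(ii) tenure ≥ 12 mo. — holds.
(a) = F OR T = true.
(i) no recent notice — not satisfied.
(ii) fixed location — fails.
(b): F OR F → false.
So (2) is not satisfied (T AND F).
(a) not (past probation) — not met.
(b) not (non-exempt) — met.
(3) = F AND T = false.
Overall: F OR F OR F → false.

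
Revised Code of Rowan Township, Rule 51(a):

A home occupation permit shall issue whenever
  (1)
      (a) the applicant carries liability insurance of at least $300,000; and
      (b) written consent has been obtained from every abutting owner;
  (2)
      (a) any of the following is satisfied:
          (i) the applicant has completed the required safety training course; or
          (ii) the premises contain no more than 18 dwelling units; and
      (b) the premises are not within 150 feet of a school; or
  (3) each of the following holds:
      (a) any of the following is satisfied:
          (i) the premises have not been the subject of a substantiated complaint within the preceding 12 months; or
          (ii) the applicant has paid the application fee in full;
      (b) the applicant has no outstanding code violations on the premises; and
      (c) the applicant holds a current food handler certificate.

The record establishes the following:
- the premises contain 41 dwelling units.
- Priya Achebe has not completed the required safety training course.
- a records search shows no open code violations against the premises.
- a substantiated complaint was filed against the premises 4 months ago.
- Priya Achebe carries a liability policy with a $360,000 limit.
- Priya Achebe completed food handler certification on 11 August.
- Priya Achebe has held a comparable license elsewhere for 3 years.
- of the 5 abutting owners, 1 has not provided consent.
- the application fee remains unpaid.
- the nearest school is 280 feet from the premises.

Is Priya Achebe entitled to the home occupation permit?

(a) insurance ≥ $300,000 — met.
(b) all abutters consent — fails.
(1) = T AND F = false.
(i) safety training — not satisfied.
(ii) ≤ 18 units — not met.
(a) = F OR F = false.
(b) ≥150 ft from school — holds.
(2): F AND T → false.
(i) no complaint in 12 mo. — not satisfied.
(ii) fee paid — not satisfied.
So (a) is not satisfied (F OR F).
(b) no code violations — satisfied.
(c) food handler cert. — holds.
(3) = F AND T AND T = false.
Overall: F OR F OR F → false.

No — denied.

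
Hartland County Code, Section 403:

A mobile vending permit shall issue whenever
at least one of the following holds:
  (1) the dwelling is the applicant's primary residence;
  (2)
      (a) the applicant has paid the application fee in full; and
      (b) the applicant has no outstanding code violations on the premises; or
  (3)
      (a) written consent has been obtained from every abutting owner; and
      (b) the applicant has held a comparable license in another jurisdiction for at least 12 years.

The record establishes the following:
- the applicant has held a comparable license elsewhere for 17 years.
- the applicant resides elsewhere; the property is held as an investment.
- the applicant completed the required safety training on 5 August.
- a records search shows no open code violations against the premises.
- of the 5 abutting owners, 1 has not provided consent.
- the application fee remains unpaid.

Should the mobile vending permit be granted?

No — denied.

(1) primary residence — fails.
(a) fee paid — fails.
(b) no code violations — met.
(2): F AND T → false.
(a) all abutters consent — not satisfied.
(b) prior license ≥ 12 yr — satisfied.
So (3) is not satisfied (F AND T).
Overall = F OR F OR F = false.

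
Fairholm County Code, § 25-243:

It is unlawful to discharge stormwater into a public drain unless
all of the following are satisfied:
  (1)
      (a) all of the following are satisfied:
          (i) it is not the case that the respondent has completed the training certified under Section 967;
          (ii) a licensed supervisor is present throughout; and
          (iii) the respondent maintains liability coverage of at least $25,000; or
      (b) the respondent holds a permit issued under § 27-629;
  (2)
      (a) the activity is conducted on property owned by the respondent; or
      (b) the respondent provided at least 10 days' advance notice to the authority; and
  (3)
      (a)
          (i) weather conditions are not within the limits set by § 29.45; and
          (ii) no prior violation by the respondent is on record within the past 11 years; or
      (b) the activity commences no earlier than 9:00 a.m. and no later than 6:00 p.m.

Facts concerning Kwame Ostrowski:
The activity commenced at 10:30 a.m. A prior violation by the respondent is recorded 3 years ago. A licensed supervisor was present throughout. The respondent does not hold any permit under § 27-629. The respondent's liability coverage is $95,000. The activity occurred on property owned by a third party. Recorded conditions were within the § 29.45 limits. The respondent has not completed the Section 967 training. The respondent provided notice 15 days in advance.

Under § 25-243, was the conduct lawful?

(i) not (training certified) — met.
(ii) supervisor present — holds.
(iii) coverage ≥ $25,000 — met.
(a) = T AND T AND T = true.
(b) holds permit — not met.
So (1) is satisfied (T OR F).
(a) own property — not satisfied.
(b) ≥10 days' notice — satisfied.
(2) = F OR T = true.
(i) not (weather ok) — not met.
(ii) no prior violation — not met.
So (a) is not satisfied (F AND F).
(b) start within hours — holds.
So (3) is satisfied (F OR T).
So Overall is satisfied (T AND T AND T).

Yes — lawful.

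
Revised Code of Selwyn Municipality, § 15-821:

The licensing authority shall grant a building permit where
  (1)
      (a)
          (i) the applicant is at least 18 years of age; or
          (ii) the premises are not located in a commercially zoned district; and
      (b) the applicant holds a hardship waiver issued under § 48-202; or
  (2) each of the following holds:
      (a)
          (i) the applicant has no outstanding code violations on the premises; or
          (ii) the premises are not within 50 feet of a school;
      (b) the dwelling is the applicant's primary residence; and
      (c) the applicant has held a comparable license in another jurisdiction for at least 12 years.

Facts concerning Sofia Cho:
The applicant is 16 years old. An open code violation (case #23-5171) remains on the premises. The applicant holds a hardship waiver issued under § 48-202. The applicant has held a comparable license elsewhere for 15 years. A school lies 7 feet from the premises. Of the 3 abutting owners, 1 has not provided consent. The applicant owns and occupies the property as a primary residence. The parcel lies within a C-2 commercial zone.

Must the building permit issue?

No — denied.

(i) age ≥ 18 — fails.
(ii) not (commercially zoned) — fails.
(a): F OR F → false.
(b) hardship waiver — met.
(1) = F AND T = false.
(i) no code violations — not satisfied.
(ii) ≥50 ft from school — not satisfied.
(a) = F OR F = false.
(b) primary residence — holds.
(c) prior license ≥ 12 yr — met.
(2) = F AND T AND T = false.
Overall = F OR F = false.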